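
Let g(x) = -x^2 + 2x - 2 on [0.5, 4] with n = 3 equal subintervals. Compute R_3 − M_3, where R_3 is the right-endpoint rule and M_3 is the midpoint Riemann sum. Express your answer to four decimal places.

R_3 ≈ -18.439815.
M_3 ≈ -12.144676.
R_3 − M_3 ≈ -6.2951.

-6.2951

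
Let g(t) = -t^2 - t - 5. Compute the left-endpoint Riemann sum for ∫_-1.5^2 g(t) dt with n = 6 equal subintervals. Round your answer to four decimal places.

Δt = (2 − (-1.5))/6 = 7/12.
Left endpoints: -1.5, -11/12, -1/3, 0.25, 5/6, 17/12.
g(-1.5) = -5.75, g(-11/12) = -709/144, g(-1/3) = -43/9, g(0.25) = -5.3125, g(5/6) = -235/36, g(17/12) = -1213/144.
Sum = Δt · [g(-1.5) + g(-11/12) + g(-1/3) + ...].
Sum ≈ -20.8339.

-20.8339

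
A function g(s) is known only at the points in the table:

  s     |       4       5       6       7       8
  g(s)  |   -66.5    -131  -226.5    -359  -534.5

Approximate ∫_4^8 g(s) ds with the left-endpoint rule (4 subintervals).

Δs = 1.
Sum = 1·[(-66.5) + (-131) + (-226.5) + (-359)] = -783.

-783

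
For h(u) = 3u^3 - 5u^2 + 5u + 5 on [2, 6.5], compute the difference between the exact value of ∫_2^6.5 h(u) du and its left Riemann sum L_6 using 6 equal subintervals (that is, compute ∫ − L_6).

222.64453125

Exact integral: ∫_2^6.5 h(u) du = 1000.546875.
L_6 = 777.90234375.
Error = 1000.546875 − 777.90234375 = 222.64453125.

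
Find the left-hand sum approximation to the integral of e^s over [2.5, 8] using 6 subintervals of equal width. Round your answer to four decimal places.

Δs = (8 − 2.5)/6 = 11/12.
Left endpoints: 2.5, 41/12, 13/3, 5.25, 37/6, 85/12.
f(2.5) ≈ 12.1825, f(41/12) ≈ 30.4677, f(13/3) ≈ 76.1979, f(5.25) ≈ 190.5663, f(37/6) ≈ 476.5948, f(85/12) ≈ 1191.9350.
Sum = Δs · [f(2.5) + f(41/12) + f(13/3) + ...].
Sum ≈ 1813.1155.

1813.1155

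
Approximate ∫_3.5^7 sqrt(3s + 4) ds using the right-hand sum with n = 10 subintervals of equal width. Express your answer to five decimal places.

15.71558

Δs = (7 − 3.5)/10 = 0.35.
Right endpoints: 3.85, 4.2, 4.55, 4.9, 5.25, 5.6, 5.95, 6.3, 6.65, 7.
f(3.85) ≈ 3.94335, f(4.2) ≈ 4.07431, f(4.55) ≈ 4.20119, f(4.9) ≈ 4.32435, f(5.25) ≈ 4.44410, f(5.6) ≈ 4.56070, f(5.95) ≈ 4.67440, f(6.3) ≈ 4.78539, f(6.65) ≈ 4.89387, f(7) ≈ 5.00000.
Sum = Δs · [f(3.85) + f(4.2) + f(4.55) + ...].
Sum ≈ 15.71558.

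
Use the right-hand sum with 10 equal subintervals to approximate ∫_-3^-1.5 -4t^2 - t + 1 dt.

Δt = (-1.5 − (-3))/10 = 0.15.
Right endpoints: -2.85, -2.7, -2.55, -2.4, -2.25, -2.1, -1.95, -1.8, -1.65, -1.5.
f(-2.85) = -28.64, f(-2.7) = -25.46, f(-2.55) = -22.46, f(-2.4) = -19.64, f(-2.25) = -17, f(-2.1) = -14.54, f(-1.95) = -12.26, f(-1.8) = -10.16, f(-1.65) = -8.24, f(-1.5) = -6.5.
Sum = Δt · [f(-2.85) + f(-2.7) + f(-2.55) + ...].
Sum = -24.735.

-24.735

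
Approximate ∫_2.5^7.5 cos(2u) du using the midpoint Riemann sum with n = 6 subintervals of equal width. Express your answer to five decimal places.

0.90587

Δu = (7.5 − 2.5)/6 = 5/6.
Midpoints: 35/12, 3.75, 55/12, 65/12, 6.25, 85/12.
f(35/12) ≈ 0.90051, f(3.75) ≈ 0.34664, f(55/12) ≈ -0.96687, f(65/12) ≈ -0.16153, f(6.25) ≈ 0.99780, f(85/12) ≈ -0.02950.
Sum = Δu · [f(35/12) + f(3.75) + f(55/12) + ...].
Sum ≈ 0.90587.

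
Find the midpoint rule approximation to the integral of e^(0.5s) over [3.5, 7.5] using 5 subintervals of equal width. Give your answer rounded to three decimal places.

73.045

Δs = (7.5 − 3.5)/5 = 0.8.
Midpoints: 3.9, 4.7, 5.5, 6.3, 7.1.
f(3.9) ≈ 7.029, f(4.7) ≈ 10.486, f(5.5) ≈ 15.643, f(6.3) ≈ 23.336, f(7.1) ≈ 34.813.
Sum = Δs · [f(3.9) + f(4.7) + f(5.5) + f(6.3) + f(7.1)].
Sum ≈ 73.045.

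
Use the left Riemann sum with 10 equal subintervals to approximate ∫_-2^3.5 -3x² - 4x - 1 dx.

-60.850625

Δx = (3.5 − (-2))/10 = 0.55.
Left endpoints: -2, -1.45, -0.9, -0.35, 0.2, 0.75, 1.3, 1.85, 2.4, 2.95.
f(-2) = -5, f(-1.45) = -1.5075, f(-0.9) = 0.17, f(-0.35) = 0.0325, f(0.2) = -1.92, f(0.75) = -5.6875, f(1.3) = -11.27, f(1.85) = -18.6675, f(2.4) = -27.88, f(2.95) = -38.9075.
Sum = Δx · [f(-2) + f(-1.45) + f(-0.9) + ...].
Sum = -60.850625.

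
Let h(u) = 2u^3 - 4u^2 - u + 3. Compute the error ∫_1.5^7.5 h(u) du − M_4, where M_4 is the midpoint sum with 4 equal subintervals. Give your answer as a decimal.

Exact integral: ∫_1.5^7.5 h(u) du = 1012.5.
M_4 = 986.625.
Error = 1012.5 − 986.625 = 25.875.

25.875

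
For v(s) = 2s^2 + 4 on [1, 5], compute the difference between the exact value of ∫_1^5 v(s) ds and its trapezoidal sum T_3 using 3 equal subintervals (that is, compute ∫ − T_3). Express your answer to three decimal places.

-2.370

Exact integral: ∫_1^5 v(s) ds ≈ 98.66667.
T_3 ≈ 101.03704.
Error ≈ 98.66667 − 101.03704 ≈ -2.370.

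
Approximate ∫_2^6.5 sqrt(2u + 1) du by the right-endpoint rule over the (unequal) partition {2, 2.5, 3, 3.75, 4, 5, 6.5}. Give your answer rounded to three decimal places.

14.413

Subinterval widths: 0.5, 0.5, 0.75, 0.25, 1, 1.5.
Right endpoints: 2.5, 3, 3.75, 4, 5, 6.5.
f(2.5) ≈ 2.449, f(3) ≈ 2.646, f(3.75) ≈ 2.915, f(4) ≈ 3.000, f(5) ≈ 3.317, f(6.5) ≈ 3.742.
Sum = Σ Δu_i · f(u_i).
Sum ≈ 14.413.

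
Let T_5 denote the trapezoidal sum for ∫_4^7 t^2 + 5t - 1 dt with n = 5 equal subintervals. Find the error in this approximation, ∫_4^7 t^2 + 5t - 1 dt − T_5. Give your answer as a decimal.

Exact integral: ∫_4^7 f(t) dt = 172.5.
T_5 = 172.68.
Error = 172.5 − 172.68 = -0.18.

-0.18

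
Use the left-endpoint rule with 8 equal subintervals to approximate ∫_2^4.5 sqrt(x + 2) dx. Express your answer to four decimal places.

5.6282

Δx = (4.5 − 2)/8 = 0.3125.
Left endpoints: 2, 2.3125, 2.625, 2.9375, 3.25, 3.5625, 3.875, 4.1875.
f(2) ≈ 2.0000, f(2.3125) ≈ 2.0767, f(2.625) ≈ 2.1506, f(2.9375) ≈ 2.2220, f(3.25) ≈ 2.2913, f(3.5625) ≈ 2.3585, f(3.875) ≈ 2.4238, f(4.1875) ≈ 2.4875.
Sum = Δx · [f(2) + f(2.3125) + f(2.625) + ...].
Sum ≈ 5.6282.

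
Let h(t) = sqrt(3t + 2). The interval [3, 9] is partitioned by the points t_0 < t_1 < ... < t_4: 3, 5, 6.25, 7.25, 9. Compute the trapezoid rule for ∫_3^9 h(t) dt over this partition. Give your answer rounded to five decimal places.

26.55423

Subinterval widths: 2, 1.25, 1, 1.75.
h(3) ≈ 3.31662, h(5) ≈ 4.12311, h(6.25) ≈ 4.55522, h(7.25) ≈ 4.87340, h(9) ≈ 5.38516.
On each subinterval the trapezoid contributes (Δt_i/2)·[h(t_{i-1}) + h(t_i)].
Sum ≈ 26.55423.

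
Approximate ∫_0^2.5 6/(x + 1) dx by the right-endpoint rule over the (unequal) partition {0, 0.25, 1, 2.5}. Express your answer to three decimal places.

Subinterval widths: 0.25, 0.75, 1.5.
Right endpoints: 0.25, 1, 2.5.
f(0.25) = 4.8, f(1) = 3, f(2.5) = 12/7.
Sum = Σ Δx_i · f(x_i).
Sum ≈ 6.021.

6.021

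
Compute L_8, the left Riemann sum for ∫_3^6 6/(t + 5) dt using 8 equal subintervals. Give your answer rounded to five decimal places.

1.94959

Δt = (6 − 3)/8 = 0.375.
Left endpoints: 3, 3.375, 3.75, 4.125, 4.5, 4.875, 5.25, 5.625.
f(3) = 0.75, f(3.375) = 48/67, f(3.75) = 24/35, f(4.125) = 48/73, f(4.5) = 12/19, f(4.875) = 48/79, f(5.25) = 24/41, f(5.625) = 48/85.
Sum = Δt · [f(3) + f(3.375) + f(3.75) + ...].
Sum ≈ 1.94959.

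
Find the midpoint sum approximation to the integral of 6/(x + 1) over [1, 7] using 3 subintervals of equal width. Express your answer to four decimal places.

8.1143

Δx = (7 − 1)/3 = 2.
Midpoints: 2, 4, 6.
f(2) = 2, f(4) = 1.2, f(6) = 6/7.
Sum = Δx · [f(2) + f(4) + f(6)].
Sum ≈ 8.1143.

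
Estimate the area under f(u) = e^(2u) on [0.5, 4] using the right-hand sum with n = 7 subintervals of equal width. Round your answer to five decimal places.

Δu = (4 − 0.5)/7 = 0.5.
Right endpoints: 1, 1.5, 2, 2.5, 3, 3.5, 4.
f(1) ≈ 7.38906, f(1.5) ≈ 20.08554, f(2) ≈ 54.59815, f(2.5) ≈ 148.41316, f(3) ≈ 403.42879, f(3.5) ≈ 1096.63316, f(4) ≈ 2980.95799.
Sum = Δu · [f(1) + f(1.5) + f(2) + ...].
Sum ≈ 2355.75292.

2355.75292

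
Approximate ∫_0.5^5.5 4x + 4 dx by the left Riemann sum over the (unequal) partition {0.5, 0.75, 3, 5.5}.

Subinterval widths: 0.25, 2.25, 2.5.
Left endpoints: 0.5, 0.75, 3.
f(0.5) = 6, f(0.75) = 7, f(3) = 16.
Sum = Σ Δx_i · f(x_i).
Sum = 57.25.

57.25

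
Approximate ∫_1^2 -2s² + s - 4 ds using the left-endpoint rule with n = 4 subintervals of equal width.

-6.5625

Δs = (2 − 1)/4 = 0.25.
Left endpoints: 1, 1.25, 1.5, 1.75.
f(1) = -5, f(1.25) = -5.875, f(1.5) = -7, f(1.75) = -8.375.
Sum = Δs · [f(1) + f(1.25) + f(1.5) + f(1.75)].
Sum = -6.5625.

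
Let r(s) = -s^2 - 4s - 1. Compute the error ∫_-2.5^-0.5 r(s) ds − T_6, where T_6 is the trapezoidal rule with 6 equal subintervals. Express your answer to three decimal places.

Exact integral: ∫_-2.5^-0.5 r(s) ds ≈ 4.83333.
T_6 ≈ 4.79630.
Error ≈ 4.83333 − 4.79630 ≈ 0.037.

0.037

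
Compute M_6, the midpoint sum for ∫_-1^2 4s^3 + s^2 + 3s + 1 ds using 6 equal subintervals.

25.0625

Δs = (2 − (-1))/6 = 0.5.
Midpoints: -0.75, -0.25, 0.25, 0.75, 1.25, 1.75.
f(-0.75) = -2.375, f(-0.25) = 0.25, f(0.25) = 1.875, f(0.75) = 5.5, f(1.25) = 14.125, f(1.75) = 30.75.
Sum = Δs · [f(-0.75) + f(-0.25) + f(0.25) + ...].
Sum = 25.0625.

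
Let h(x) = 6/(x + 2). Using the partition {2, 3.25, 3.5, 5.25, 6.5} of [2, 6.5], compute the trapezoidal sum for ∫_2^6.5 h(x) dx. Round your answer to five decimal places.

Subinterval widths: 1.25, 0.25, 1.75, 1.25.
h(2) = 1.5, h(3.25) = 8/7, h(3.5) = 12/11, h(5.25) = 24/29, h(6.5) = 12/17.
On each subinterval the trapezoid contributes (Δx_i/2)·[h(x_{i-1}) + h(x_i)].
Sum ≈ 4.56811.

4.56811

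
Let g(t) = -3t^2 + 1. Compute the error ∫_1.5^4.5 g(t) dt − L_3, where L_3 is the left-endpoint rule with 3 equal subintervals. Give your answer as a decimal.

Exact integral: ∫_1.5^4.5 g(t) dt = -84.75.
L_3 = -59.25.
Error = -84.75 − (-59.25) = -25.5.

-25.5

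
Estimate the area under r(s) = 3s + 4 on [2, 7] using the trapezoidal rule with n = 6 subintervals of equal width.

87.5

Δs = (7 − 2)/6 = 5/6.
r(2) = 10, r(17/6) = 12.5, r(11/3) = 15, r(4.5) = 17.5, r(16/3) = 20, r(37/6) = 22.5, r(7) = 25.
T_6 = (Δs/2)·[r(s_0) + 2r(s_1) + ... + 2r(s_{5}) + r(s_6)].
Sum = 87.5.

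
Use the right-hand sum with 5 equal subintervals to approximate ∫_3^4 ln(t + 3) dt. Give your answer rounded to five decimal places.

1.88615

Δt = (4 − 3)/5 = 0.2.
Right endpoints: 3.2, 3.4, 3.6, 3.8, 4.
f(3.2) ≈ 1.82455, f(3.4) ≈ 1.85630, f(3.6) ≈ 1.88707, f(3.8) ≈ 1.91692, f(4) ≈ 1.94591.
Sum = Δt · [f(3.2) + f(3.4) + f(3.6) + f(3.8) + f(4)].
Sum ≈ 1.88615.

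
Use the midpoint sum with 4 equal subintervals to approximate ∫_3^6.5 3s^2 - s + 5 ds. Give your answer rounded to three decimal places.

Δs = (6.5 − 3)/4 = 0.875.
Midpoints: 3.4375, 4.3125, 5.1875, 6.0625.
f(3.4375) = 37.01171875, f(4.3125) = 56.48046875, f(5.1875) = 80.54296875, f(6.0625) = 109.19921875.
Sum = Δs · [f(3.4375) + f(4.3125) + f(5.1875) + f(6.0625)].
Sum ≈ 247.830.

247.830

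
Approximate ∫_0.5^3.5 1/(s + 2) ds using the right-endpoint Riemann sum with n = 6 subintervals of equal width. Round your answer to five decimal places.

0.73654

Δs = (3.5 − 0.5)/6 = 0.5.
Right endpoints: 1, 1.5, 2, 2.5, 3, 3.5.
f(1) = 1/3, f(1.5) = 2/7, f(2) = 0.25, f(2.5) = 2/9, f(3) = 0.2, f(3.5) = 2/11.
Sum = Δs · [f(1) + f(1.5) + f(2) + ...].
Sum ≈ 0.73654.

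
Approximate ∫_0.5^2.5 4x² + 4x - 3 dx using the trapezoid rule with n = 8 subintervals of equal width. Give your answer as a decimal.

Δx = (2.5 − 0.5)/8 = 0.25.
f(0.5) = 0, f(0.75) = 2.25, f(1) = 5, f(1.25) = 8.25, f(1.5) = 12, f(1.75) = 16.25, f(2) = 21, f(2.25) = 26.25, f(2.5) = 32.
T_8 = (Δx/2)·[f(x_0) + 2f(x_1) + ... + 2f(x_{7}) + f(x_8)].
Sum = 26.75.

26.75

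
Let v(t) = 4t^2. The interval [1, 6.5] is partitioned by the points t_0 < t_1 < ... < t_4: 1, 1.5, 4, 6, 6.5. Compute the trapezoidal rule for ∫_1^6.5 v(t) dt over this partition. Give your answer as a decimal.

Subinterval widths: 0.5, 2.5, 2, 0.5.
v(1) = 4, v(1.5) = 9, v(4) = 64, v(6) = 144, v(6.5) = 169.
On each subinterval the trapezoid contributes (Δt_i/2)·[v(t_{i-1}) + v(t_i)].
Sum = 380.75.

380.75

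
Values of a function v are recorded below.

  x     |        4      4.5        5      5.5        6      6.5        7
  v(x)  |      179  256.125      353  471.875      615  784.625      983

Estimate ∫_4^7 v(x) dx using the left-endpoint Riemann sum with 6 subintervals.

Δx = 0.5.
Sum = 0.5·[179 + 256.125 + 353 + 471.875 + 615 + 784.625] = 1329.8125.

1329.8125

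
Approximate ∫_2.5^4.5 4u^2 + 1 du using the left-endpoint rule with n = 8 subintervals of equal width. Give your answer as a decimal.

95.75

Δu = (4.5 − 2.5)/8 = 0.25.
Left endpoints: 2.5, 2.75, 3, 3.25, 3.5, 3.75, 4, 4.25.
f(2.5) = 26, f(2.75) = 31.25, f(3) = 37, f(3.25) = 43.25, f(3.5) = 50, f(3.75) = 57.25, f(4) = 65, f(4.25) = 73.25.
Sum = Δu · [f(2.5) + f(2.75) + f(3) + ...].
Sum = 95.75.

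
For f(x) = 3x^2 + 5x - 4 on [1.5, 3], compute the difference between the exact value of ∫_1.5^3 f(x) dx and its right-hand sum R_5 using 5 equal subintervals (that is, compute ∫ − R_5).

Exact integral: ∫_1.5^3 f(x) dx = 34.5.
R_5 = 38.73.
Error = 34.5 − 38.73 = -4.23.

-4.23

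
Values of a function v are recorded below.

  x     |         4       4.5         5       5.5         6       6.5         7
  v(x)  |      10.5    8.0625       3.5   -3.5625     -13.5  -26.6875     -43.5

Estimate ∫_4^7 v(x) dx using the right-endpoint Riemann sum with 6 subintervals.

-37.84375

Δx = 0.5.
Sum = 0.5·[8.0625 + 3.5 + (-3.5625) + (-13.5) + (-26.6875) + (-43.5)] = -37.84375.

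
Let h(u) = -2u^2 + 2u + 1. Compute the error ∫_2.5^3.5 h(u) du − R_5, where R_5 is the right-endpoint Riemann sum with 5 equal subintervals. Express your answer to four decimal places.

1.0133

Exact integral: ∫_2.5^3.5 h(u) du ≈ -11.166667.
R_5 = -12.18.
Error ≈ -11.166667 − (-12.18) ≈ 1.0133.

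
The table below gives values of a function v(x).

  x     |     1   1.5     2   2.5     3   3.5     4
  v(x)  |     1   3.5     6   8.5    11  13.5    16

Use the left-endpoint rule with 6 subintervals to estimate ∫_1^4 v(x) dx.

21.75

Δx = 0.5.
Sum = 0.5·[1 + 3.5 + 6 + 8.5 + 11 + 13.5] = 21.75.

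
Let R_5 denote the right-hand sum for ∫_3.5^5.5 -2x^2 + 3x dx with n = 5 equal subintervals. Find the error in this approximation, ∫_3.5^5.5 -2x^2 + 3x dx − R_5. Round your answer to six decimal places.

6.106667

Exact integral: ∫_3.5^5.5 f(x) dx ≈ -55.33333333.
R_5 = -61.44.
Error ≈ -55.33333333 − (-61.44) ≈ 6.106667.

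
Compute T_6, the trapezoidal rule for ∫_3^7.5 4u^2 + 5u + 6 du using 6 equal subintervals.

673.3125

Δu = (7.5 − 3)/6 = 0.75.
f(3) = 57, f(3.75) = 81, f(4.5) = 109.5, f(5.25) = 142.5, f(6) = 180, f(6.75) = 222, f(7.5) = 268.5.
T_6 = (Δu/2)·[f(u_0) + 2f(u_1) + ... + 2f(u_{5}) + f(u_6)].
Sum = 673.3125.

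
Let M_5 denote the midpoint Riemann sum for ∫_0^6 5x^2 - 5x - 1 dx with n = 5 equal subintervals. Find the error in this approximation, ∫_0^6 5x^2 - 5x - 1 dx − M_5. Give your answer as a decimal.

Exact integral: ∫_0^6 f(x) dx = 264.
M_5 = 260.4.
Error = 264 − 260.4 = 3.6.

3.6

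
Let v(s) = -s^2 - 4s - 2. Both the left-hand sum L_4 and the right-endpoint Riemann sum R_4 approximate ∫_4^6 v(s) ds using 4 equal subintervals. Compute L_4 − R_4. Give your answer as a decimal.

L_4 = -87.75.
R_4 = -101.75.
L_4 − R_4 = 14.

14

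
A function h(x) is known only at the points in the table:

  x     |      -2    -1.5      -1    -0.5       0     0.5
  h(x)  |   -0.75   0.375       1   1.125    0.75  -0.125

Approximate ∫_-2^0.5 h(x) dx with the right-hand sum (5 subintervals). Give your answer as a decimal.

1.5625

Δx = 0.5.
Sum = 0.5·[0.375 + 1 + 1.125 + 0.75 + (-0.125)] = 1.5625.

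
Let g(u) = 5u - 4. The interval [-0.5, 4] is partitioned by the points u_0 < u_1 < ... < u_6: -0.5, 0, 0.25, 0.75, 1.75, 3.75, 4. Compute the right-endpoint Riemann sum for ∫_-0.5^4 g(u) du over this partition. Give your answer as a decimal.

Subinterval widths: 0.5, 0.25, 0.5, 1, 2, 0.25.
Right endpoints: 0, 0.25, 0.75, 1.75, 3.75, 4.
g(0) = -4, g(0.25) = -2.75, g(0.75) = -0.25, g(1.75) = 4.75, g(3.75) = 14.75, g(4) = 16.
Sum = Σ Δu_i · g(u_i).
Sum = 35.4375.

35.4375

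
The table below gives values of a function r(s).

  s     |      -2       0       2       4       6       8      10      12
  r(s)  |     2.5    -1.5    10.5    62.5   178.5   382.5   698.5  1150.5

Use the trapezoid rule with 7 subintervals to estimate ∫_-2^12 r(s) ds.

Δs = 2.
T_7 = (2/2)·[2.5 + 2·(-1.5) + 2·10.5 + 2·62.5 + 2·178.5 + 2·382.5 + 2·698.5 + 1150.5] = 3815.

3815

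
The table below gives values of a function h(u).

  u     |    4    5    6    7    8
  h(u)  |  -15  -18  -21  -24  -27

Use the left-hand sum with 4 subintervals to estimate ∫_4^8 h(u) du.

-78

Δu = 1.
Sum = 1·[(-15) + (-18) + (-21) + (-24)] = -78.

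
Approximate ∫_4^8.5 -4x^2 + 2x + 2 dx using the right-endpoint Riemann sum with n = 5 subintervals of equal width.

Δx = (8.5 − 4)/5 = 0.9.
Right endpoints: 4.9, 5.8, 6.7, 7.6, 8.5.
f(4.9) = -84.24, f(5.8) = -120.96, f(6.7) = -164.16, f(7.6) = -213.84, f(8.5) = -270.
Sum = Δx · [f(4.9) + f(5.8) + f(6.7) + f(7.6) + f(8.5)].
Sum = -767.88.

-767.88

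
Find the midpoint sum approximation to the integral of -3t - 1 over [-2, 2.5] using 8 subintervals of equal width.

Δt = (2.5 − (-2))/8 = 0.5625.
Midpoints: -1.71875, -1.15625, -0.59375, -0.03125, 0.53125, 1.09375, 1.65625, 2.21875.
f(-1.71875) = 4.15625, f(-1.15625) = 2.46875, f(-0.59375) = 0.78125, f(-0.03125) = -0.90625, f(0.53125) = -2.59375, f(1.09375) = -4.28125, f(1.65625) = -5.96875, f(2.21875) = -7.65625.
Sum = Δt · [f(-1.71875) + f(-1.15625) + f(-0.59375) + ...].
Sum = -7.875.

-7.875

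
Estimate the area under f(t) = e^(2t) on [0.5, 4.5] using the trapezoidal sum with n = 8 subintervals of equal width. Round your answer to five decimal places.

Δt = (4.5 − 0.5)/8 = 0.5.
f(0.5) ≈ 2.71828, f(1) ≈ 7.38906, f(1.5) ≈ 20.08554, f(2) ≈ 54.59815, f(2.5) ≈ 148.41316, f(3) ≈ 403.42879, f(3.5) ≈ 1096.63316, f(4) ≈ 2980.95799, f(4.5) ≈ 8103.08393.
T_8 = (Δt/2)·[f(t_0) + 2f(t_1) + ... + 2f(t_{7}) + f(t_8)].
Sum ≈ 4382.20347.

4382.20347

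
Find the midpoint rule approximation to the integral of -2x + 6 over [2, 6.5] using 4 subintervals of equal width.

Δx = (6.5 − 2)/4 = 1.125.
Midpoints: 2.5625, 3.6875, 4.8125, 5.9375.
f(2.5625) = 0.875, f(3.6875) = -1.375, f(4.8125) = -3.625, f(5.9375) = -5.875.
Sum = Δx · [f(2.5625) + f(3.6875) + f(4.8125) + f(5.9375)].
Sum = -11.25.

-11.25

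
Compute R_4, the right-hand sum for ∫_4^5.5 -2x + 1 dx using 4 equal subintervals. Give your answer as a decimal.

Δx = (5.5 − 4)/4 = 0.375.
Right endpoints: 4.375, 4.75, 5.125, 5.5.
f(4.375) = -7.75, f(4.75) = -8.5, f(5.125) = -9.25, f(5.5) = -10.
Sum = Δx · [f(4.375) + f(4.75) + f(5.125) + f(5.5)].
Sum = -13.3125.

-13.3125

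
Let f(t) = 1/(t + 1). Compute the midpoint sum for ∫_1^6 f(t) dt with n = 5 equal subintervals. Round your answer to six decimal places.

1.243601

Δt = (6 − 1)/5 = 1.
Midpoints: 1.5, 2.5, 3.5, 4.5, 5.5.
f(1.5) = 0.4, f(2.5) = 2/7, f(3.5) = 2/9, f(4.5) = 2/11, f(5.5) = 2/13.
Sum = Δt · [f(1.5) + f(2.5) + f(3.5) + f(4.5) + f(5.5)].
Sum ≈ 1.243601.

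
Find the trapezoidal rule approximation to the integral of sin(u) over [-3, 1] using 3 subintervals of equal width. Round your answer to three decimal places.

-1.297

Δu = (1 − (-3))/3 = 4/3.
f(-3) ≈ -0.141, f(-5/3) ≈ -0.995, f(-1/3) ≈ -0.327, f(1) ≈ 0.841.
T_3 = (Δu/2)·[f(u_0) + 2f(u_1) + 2f(u_2) + f(u_3)].
Sum ≈ -1.297.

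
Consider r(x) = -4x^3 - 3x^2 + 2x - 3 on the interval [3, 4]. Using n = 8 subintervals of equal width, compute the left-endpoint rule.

Δx = (4 − 3)/8 = 0.125.
Left endpoints: 3, 3.125, 3.25, 3.375, 3.5, 3.625, 3.75, 3.875.
r(3) = -132, r(3.125) = -148.1171875, r(3.25) = -165.5, r(3.375) = -184.1953125, r(3.5) = -204.25, r(3.625) = -225.7109375, r(3.75) = -248.625, r(3.875) = -273.0390625.
Sum = Δx · [r(3) + r(3.125) + r(3.25) + ...].
Sum = -197.6796875.

-197.6796875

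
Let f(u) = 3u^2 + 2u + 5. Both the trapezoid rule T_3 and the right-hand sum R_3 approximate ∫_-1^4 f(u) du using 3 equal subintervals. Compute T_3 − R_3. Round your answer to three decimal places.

T_3 ≈ 111.94444.
R_3 ≈ 157.77778.
T_3 − R_3 ≈ -45.833.

-45.833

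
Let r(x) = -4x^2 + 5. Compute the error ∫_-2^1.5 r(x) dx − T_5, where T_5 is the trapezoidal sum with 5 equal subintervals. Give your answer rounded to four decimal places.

Exact integral: ∫_-2^1.5 r(x) dx ≈ 2.333333.
T_5 = 1.19.
Error ≈ 2.333333 − 1.19 ≈ 1.1433.

1.1433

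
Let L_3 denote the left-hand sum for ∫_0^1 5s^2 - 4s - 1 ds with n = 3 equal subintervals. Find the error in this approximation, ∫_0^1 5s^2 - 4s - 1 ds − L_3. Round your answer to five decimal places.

0.07407

Exact integral: ∫_0^1 f(s) ds ≈ -1.3333333.
L_3 ≈ -1.4074074.
Error ≈ -1.3333333 − (-1.4074074) ≈ 0.07407.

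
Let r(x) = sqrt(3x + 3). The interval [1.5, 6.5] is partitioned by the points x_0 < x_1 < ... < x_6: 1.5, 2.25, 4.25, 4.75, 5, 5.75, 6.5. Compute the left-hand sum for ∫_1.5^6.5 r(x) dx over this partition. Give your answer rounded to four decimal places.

17.8786

Subinterval widths: 0.75, 2, 0.5, 0.25, 0.75, 0.75.
Left endpoints: 1.5, 2.25, 4.25, 4.75, 5, 5.75.
r(1.5) ≈ 2.7386, r(2.25) ≈ 3.1225, r(4.25) ≈ 3.9686, r(4.75) ≈ 4.1533, r(5) ≈ 4.2426, r(5.75) ≈ 4.5000.
Sum = Σ Δx_i · r(x_i).
Sum ≈ 17.8786.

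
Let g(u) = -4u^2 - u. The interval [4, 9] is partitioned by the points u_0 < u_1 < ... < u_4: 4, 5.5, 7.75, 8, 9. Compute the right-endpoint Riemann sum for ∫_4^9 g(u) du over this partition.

Subinterval widths: 1.5, 2.25, 0.25, 1.
Right endpoints: 5.5, 7.75, 8, 9.
g(5.5) = -126.5, g(7.75) = -248, g(8) = -264, g(9) = -333.
Sum = Σ Δu_i · g(u_i).
Sum = -1146.75.

-1146.75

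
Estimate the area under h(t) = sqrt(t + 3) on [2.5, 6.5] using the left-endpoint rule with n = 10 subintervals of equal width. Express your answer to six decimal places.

10.773469

Δt = (6.5 − 2.5)/10 = 0.4.
Left endpoints: 2.5, 2.9, 3.3, 3.7, 4.1, 4.5, 4.9, 5.3, 5.7, 6.1.
h(2.5) ≈ 2.345208, h(2.9) ≈ 2.428992, h(3.3) ≈ 2.509980, h(3.7) ≈ 2.588436, h(4.1) ≈ 2.664583, h(4.5) ≈ 2.738613, h(4.9) ≈ 2.810694, h(5.3) ≈ 2.880972, h(5.7) ≈ 2.949576, h(6.1) ≈ 3.016621.
Sum = Δt · [h(2.5) + h(2.9) + h(3.3) + ...].
Sum ≈ 10.773469.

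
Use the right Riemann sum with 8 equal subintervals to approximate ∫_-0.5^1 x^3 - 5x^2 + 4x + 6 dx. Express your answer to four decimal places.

Δx = (1 − (-0.5))/8 = 0.1875.
Right endpoints: -0.3125, -0.125, 0.0625, 0.25, 0.4375, 0.625, 0.8125, 1.
f(-0.3125) = 17331/4096, f(-0.125) = 2775/512, f(0.0625) = 25521/4096, f(0.25) = 6.703125, f(0.4375) = 28167/4096, f(0.625) = 3477/512, f(0.8125) = 26565/4096, f(1) = 6.
Sum = Δx · [f(-0.3125) + f(-0.125) + f(0.0625) + ...].
Sum ≈ 9.1384.

9.1384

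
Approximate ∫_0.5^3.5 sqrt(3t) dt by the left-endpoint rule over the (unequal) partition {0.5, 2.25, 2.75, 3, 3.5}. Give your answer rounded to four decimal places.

5.6604

Subinterval widths: 1.75, 0.5, 0.25, 0.5.
Left endpoints: 0.5, 2.25, 2.75, 3.
f(0.5) ≈ 1.2247, f(2.25) ≈ 2.5981, f(2.75) ≈ 2.8723, f(3) ≈ 3.0000.
Sum = Σ Δt_i · f(t_i).
Sum ≈ 5.6604.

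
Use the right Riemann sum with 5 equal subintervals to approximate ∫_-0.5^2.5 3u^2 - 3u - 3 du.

0.99

Δu = (2.5 − (-0.5))/5 = 0.6.
Right endpoints: 0.1, 0.7, 1.3, 1.9, 2.5.
f(0.1) = -3.27, f(0.7) = -3.63, f(1.3) = -1.83, f(1.9) = 2.13, f(2.5) = 8.25.
Sum = Δu · [f(0.1) + f(0.7) + f(1.3) + f(1.9) + f(2.5)].
Sum = 0.99.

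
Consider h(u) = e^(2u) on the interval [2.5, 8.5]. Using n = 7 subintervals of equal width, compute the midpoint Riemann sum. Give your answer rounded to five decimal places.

Δu = (8.5 − 2.5)/7 = 6/7.
Midpoints: 41/14, 53/14, 65/14, 5.5, 89/14, 101/14, 113/14.
h(41/14) ≈ 349.72351, h(53/14) ≈ 1941.91246, h(65/14) ≈ 10782.87262, h(5.5) ≈ 59874.14172, h(89/14) ≈ 332463.61825, h(101/14) ≈ 1846073.35139, h(113/14) ≈ 10250706.03723.
Sum = Δu · [h(41/14) + h(53/14) + h(65/14) + ...].
Sum ≈ 10716164.27757.

10716164.27757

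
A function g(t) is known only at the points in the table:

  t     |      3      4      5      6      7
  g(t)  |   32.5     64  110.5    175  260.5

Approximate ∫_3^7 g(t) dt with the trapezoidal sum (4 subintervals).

496

Δt = 1.
T_4 = (1/2)·[32.5 + 2·64 + 2·110.5 + 2·175 + 260.5] = 496.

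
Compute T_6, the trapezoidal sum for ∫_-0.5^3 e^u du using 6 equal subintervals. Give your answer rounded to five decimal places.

Δu = (3 − (-0.5))/6 = 7/12.
f(-0.5) ≈ 0.60653, f(1/12) ≈ 1.08690, f(2/3) ≈ 1.94773, f(1.25) ≈ 3.49034, f(11/6) ≈ 6.25470, f(29/12) ≈ 11.20844, f(3) ≈ 20.08554.
T_6 = (Δu/2)·[f(u_0) + 2f(u_1) + ... + 2f(u_{5}) + f(u_6)].
Sum ≈ 20.02825.

20.02825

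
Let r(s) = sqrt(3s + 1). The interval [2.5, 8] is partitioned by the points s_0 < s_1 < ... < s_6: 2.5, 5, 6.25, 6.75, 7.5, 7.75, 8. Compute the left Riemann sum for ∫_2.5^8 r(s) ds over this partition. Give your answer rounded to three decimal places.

Subinterval widths: 2.5, 1.25, 0.5, 0.75, 0.25, 0.25.
Left endpoints: 2.5, 5, 6.25, 6.75, 7.5, 7.75.
r(2.5) ≈ 2.915, r(5) ≈ 4.000, r(6.25) ≈ 4.444, r(6.75) ≈ 4.610, r(7.5) ≈ 4.848, r(7.75) ≈ 4.924.
Sum = Σ Δs_i · r(s_i).
Sum ≈ 20.411.

20.411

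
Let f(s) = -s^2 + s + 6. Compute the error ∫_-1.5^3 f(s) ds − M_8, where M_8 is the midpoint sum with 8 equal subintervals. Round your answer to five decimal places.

-0.11865

Exact integral: ∫_-1.5^3 f(s) ds = 20.25.
M_8 ≈ 20.3686523.
Error ≈ 20.25 − 20.3686523 ≈ -0.11865.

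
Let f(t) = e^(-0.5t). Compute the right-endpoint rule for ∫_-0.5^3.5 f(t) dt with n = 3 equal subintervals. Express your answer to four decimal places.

Δt = (3.5 − (-0.5))/3 = 4/3.
Right endpoints: 5/6, 13/6, 3.5.
f(5/6) ≈ 0.6592, f(13/6) ≈ 0.3385, f(3.5) ≈ 0.1738.
Sum = Δt · [f(5/6) + f(13/6) + f(3.5)].
Sum ≈ 1.5620.

1.5620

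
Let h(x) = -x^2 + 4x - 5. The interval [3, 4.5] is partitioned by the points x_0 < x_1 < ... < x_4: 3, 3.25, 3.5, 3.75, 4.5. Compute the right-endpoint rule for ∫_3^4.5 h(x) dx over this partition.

Subinterval widths: 0.25, 0.25, 0.25, 0.75.
Right endpoints: 3.25, 3.5, 3.75, 4.5.
h(3.25) = -2.5625, h(3.5) = -3.25, h(3.75) = -4.0625, h(4.5) = -7.25.
Sum = Σ Δx_i · h(x_i).
Sum = -7.90625.

-7.90625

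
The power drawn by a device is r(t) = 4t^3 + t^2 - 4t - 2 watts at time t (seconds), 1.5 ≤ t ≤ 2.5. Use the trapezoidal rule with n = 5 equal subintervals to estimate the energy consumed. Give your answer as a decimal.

28.25

Δt = (2.5 − 1.5)/5 = 0.2.
r(1.5) = 7.75, r(1.7) = 13.742, r(1.9) = 21.446, r(2.1) = 31.054, r(2.3) = 42.758, r(2.5) = 56.75.
T_5 = (Δt/2)·[r(t_0) + 2r(t_1) + ... + 2r(t_{4}) + r(t_5)].
Sum = 28.25.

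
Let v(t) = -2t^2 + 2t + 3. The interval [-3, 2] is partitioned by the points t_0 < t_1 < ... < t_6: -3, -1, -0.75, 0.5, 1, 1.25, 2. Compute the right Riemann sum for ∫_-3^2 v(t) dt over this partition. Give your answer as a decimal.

3.8125

Subinterval widths: 2, 0.25, 1.25, 0.5, 0.25, 0.75.
Right endpoints: -1, -0.75, 0.5, 1, 1.25, 2.
v(-1) = -1, v(-0.75) = 0.375, v(0.5) = 3.5, v(1) = 3, v(1.25) = 2.375, v(2) = -1.
Sum = Σ Δt_i · v(t_i).
Sum = 3.8125.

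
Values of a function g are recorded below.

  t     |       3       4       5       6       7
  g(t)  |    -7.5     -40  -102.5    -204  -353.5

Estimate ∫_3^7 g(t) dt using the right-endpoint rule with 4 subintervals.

-700

Δt = 1.
Sum = 1·[(-40) + (-102.5) + (-204) + (-353.5)] = -700.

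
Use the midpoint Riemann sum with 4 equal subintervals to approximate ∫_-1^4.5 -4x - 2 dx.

Δx = (4.5 − (-1))/4 = 1.375.
Midpoints: -0.3125, 1.0625, 2.4375, 3.8125.
f(-0.3125) = -0.75, f(1.0625) = -6.25, f(2.4375) = -11.75, f(3.8125) = -17.25.
Sum = Δx · [f(-0.3125) + f(1.0625) + f(2.4375) + f(3.8125)].
Sum = -49.5.

-49.5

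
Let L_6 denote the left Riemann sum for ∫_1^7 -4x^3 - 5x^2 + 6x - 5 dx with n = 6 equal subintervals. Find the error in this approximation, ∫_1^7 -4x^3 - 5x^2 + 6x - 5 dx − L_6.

-733

Exact integral: ∫_1^7 f(x) dx = -2856.
L_6 = -2123.
Error = -2856 − (-2123) = -733.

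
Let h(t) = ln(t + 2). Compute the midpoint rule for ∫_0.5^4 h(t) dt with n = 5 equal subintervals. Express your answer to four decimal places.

Δt = (4 − 0.5)/5 = 0.7.
Midpoints: 0.85, 1.55, 2.25, 2.95, 3.65.
h(0.85) ≈ 1.0473, h(1.55) ≈ 1.2669, h(2.25) ≈ 1.4469, h(2.95) ≈ 1.5994, h(3.65) ≈ 1.7317.
Sum = Δt · [h(0.85) + h(1.55) + h(2.25) + h(2.95) + h(3.65)].
Sum ≈ 4.9646.

4.9646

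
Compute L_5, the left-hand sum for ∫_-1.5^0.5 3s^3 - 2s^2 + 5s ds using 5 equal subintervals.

-16.33

Δs = (0.5 − (-1.5))/5 = 0.4.
Left endpoints: -1.5, -1.1, -0.7, -0.3, 0.1.
f(-1.5) = -22.125, f(-1.1) = -11.913, f(-0.7) = -5.509, f(-0.3) = -1.761, f(0.1) = 0.483.
Sum = Δs · [f(-1.5) + f(-1.1) + f(-0.7) + f(-0.3) + f(0.1)].
Sum = -16.33.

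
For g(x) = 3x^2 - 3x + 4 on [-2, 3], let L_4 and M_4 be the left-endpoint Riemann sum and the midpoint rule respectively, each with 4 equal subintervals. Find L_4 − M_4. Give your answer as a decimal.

5.859375

L_4 = 51.40625.
M_4 = 45.546875.
L_4 − M_4 = 5.859375.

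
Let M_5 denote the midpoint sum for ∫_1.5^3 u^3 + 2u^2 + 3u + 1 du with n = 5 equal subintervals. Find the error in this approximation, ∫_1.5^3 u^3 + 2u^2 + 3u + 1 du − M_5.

Exact integral: ∫_1.5^3 f(u) du = 46.359375.
M_5 = 46.2609375.
Error = 46.359375 − 46.2609375 = 0.0984375.

0.0984375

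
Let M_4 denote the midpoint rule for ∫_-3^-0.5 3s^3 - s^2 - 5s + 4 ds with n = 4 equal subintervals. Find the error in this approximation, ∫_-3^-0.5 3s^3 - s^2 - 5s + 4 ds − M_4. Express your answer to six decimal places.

-1.363118

Exact integral: ∫_-3^-0.5 f(s) ds ≈ -37.78645833.
M_4 ≈ -36.42333984.
Error ≈ -37.78645833 − (-36.42333984) ≈ -1.363118.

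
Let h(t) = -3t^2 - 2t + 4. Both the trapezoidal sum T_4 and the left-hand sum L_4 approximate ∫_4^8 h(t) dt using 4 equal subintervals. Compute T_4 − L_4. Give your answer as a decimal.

T_4 = -482.
L_4 = -406.
T_4 − L_4 = -76.

-76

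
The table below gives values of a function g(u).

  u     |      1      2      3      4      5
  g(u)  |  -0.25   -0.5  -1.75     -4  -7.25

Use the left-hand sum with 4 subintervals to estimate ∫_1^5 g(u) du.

-6.5

Δu = 1.
Sum = 1·[(-0.25) + (-0.5) + (-1.75) + (-4)] = -6.5.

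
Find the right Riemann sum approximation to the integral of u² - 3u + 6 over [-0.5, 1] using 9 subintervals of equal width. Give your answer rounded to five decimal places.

7.94444

Δu = (1 − (-0.5))/9 = 1/6.
Right endpoints: -1/3, -1/6, 0, 1/6, 1/3, 0.5, 2/3, 5/6, 1.
f(-1/3) = 64/9, f(-1/6) = 235/36, f(0) = 6, f(1/6) = 199/36, f(1/3) = 46/9, f(0.5) = 4.75, f(2/3) = 40/9, f(5/6) = 151/36, f(1) = 4.
Sum = Δu · [f(-1/3) + f(-1/6) + f(0) + ...].
Sum ≈ 7.94444.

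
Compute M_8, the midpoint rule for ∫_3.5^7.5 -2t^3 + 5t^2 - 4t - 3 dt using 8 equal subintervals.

-973

Δt = (7.5 − 3.5)/8 = 0.5.
Midpoints: 3.75, 4.25, 4.75, 5.25, 5.75, 6.25, 6.75, 7.25.
f(3.75) = -53.15625, f(4.25) = -83.21875, f(4.75) = -123.53125, f(5.25) = -175.59375, f(5.75) = -240.90625, f(6.25) = -320.96875, f(6.75) = -417.28125, f(7.25) = -531.34375.
Sum = Δt · [f(3.75) + f(4.25) + f(4.75) + ...].
Sum = -973.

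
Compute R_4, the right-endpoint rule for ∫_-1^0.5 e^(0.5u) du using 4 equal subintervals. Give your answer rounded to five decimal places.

Δu = (0.5 − (-1))/4 = 0.375.
Right endpoints: -0.625, -0.25, 0.125, 0.5.
f(-0.625) ≈ 0.73162, f(-0.25) ≈ 0.88250, f(0.125) ≈ 1.06449, f(0.5) ≈ 1.28403.
Sum = Δu · [f(-0.625) + f(-0.25) + f(0.125) + f(0.5)].
Sum ≈ 1.48599.

1.48599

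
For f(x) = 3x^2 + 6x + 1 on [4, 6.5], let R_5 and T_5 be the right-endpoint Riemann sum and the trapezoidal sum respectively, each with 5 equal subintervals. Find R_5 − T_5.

23.4375

R_5 = 315.625.
T_5 = 292.1875.
R_5 − T_5 = 23.4375.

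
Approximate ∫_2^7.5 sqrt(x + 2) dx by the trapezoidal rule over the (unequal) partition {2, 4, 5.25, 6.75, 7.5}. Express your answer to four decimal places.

Subinterval widths: 2, 1.25, 1.5, 0.75.
f(2) ≈ 2.0000, f(4) ≈ 2.4495, f(5.25) ≈ 2.6926, f(6.75) ≈ 2.9580, f(7.5) ≈ 3.0822.
On each subinterval the trapezoid contributes (Δx_i/2)·[f(x_{i-1}) + f(x_i)].
Sum ≈ 14.1663.

14.1663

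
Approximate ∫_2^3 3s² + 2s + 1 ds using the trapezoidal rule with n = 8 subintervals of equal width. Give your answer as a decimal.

25.0078125

Δs = (3 − 2)/8 = 0.125.
f(2) = 17, f(2.125) = 18.796875, f(2.25) = 20.6875, f(2.375) = 22.671875, f(2.5) = 24.75, f(2.625) = 26.921875, f(2.75) = 29.1875, f(2.875) = 31.546875, f(3) = 34.
T_8 = (Δs/2)·[f(s_0) + 2f(s_1) + ... + 2f(s_{7}) + f(s_8)].
Sum = 25.0078125.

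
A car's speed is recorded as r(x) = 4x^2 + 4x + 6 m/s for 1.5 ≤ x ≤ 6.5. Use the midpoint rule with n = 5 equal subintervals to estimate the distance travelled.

470

Δx = (6.5 − 1.5)/5 = 1.
Midpoints: 2, 3, 4, 5, 6.
r(2) = 30, r(3) = 54, r(4) = 86, r(5) = 126, r(6) = 174.
Sum = Δx · [r(2) + r(3) + r(4) + r(5) + r(6)].
Sum = 470.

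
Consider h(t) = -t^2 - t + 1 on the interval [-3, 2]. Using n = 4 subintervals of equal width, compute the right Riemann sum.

Δt = (2 − (-3))/4 = 1.25.
Right endpoints: -1.75, -0.5, 0.75, 2.
h(-1.75) = -0.3125, h(-0.5) = 1.25, h(0.75) = -0.3125, h(2) = -5.
Sum = Δt · [h(-1.75) + h(-0.5) + h(0.75) + h(2)].
Sum = -5.46875.

-5.46875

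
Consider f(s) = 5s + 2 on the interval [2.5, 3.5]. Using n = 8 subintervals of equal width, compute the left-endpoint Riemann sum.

Δs = (3.5 − 2.5)/8 = 0.125.
Left endpoints: 2.5, 2.625, 2.75, 2.875, 3, 3.125, 3.25, 3.375.
f(2.5) = 14.5, f(2.625) = 15.125, f(2.75) = 15.75, f(2.875) = 16.375, f(3) = 17, f(3.125) = 17.625, f(3.25) = 18.25, f(3.375) = 18.875.
Sum = Δs · [f(2.5) + f(2.625) + f(2.75) + ...].
Sum = 16.6875.

16.6875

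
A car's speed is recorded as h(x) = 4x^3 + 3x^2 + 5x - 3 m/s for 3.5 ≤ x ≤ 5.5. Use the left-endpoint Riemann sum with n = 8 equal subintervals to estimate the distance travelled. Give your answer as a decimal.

858.9375

Δx = (5.5 − 3.5)/8 = 0.25.
Left endpoints: 3.5, 3.75, 4, 4.25, 4.5, 4.75, 5, 5.25.
h(3.5) = 222.75, h(3.75) = 268.875, h(4) = 321, h(4.25) = 379.5, h(4.5) = 444.75, h(4.75) = 517.125, h(5) = 597, h(5.25) = 684.75.
Sum = Δx · [h(3.5) + h(3.75) + h(4) + ...].
Sum = 858.9375.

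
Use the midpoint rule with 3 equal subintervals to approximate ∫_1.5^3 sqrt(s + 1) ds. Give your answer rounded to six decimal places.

Δs = (3 − 1.5)/3 = 0.5.
Midpoints: 1.75, 2.25, 2.75.
f(1.75) ≈ 1.658312, f(2.25) ≈ 1.802776, f(2.75) ≈ 1.936492.
Sum = Δs · [f(1.75) + f(2.25) + f(2.75)].
Sum ≈ 2.698790.

2.698790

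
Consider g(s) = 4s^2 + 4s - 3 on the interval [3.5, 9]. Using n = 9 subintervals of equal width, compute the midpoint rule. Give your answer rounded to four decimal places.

1035.1487

Δs = (9 − 3.5)/9 = 11/18.
Midpoints: 137/36, 53/12, 181/36, 203/36, 6.25, 247/36, 269/36, 97/12, 313/36.
g(137/36) = 22729/324, g(53/12) = 3337/36, g(181/36) = 38305/324, g(203/36) = 47545/324, g(6.25) = 178.25, g(247/36) = 68929/324, g(269/36) = 81073/324, g(97/12) = 10465/36, g(313/36) = 108265/324.
Sum = Δs · [g(137/36) + g(53/12) + g(181/36) + ...].
Sum ≈ 1035.1487.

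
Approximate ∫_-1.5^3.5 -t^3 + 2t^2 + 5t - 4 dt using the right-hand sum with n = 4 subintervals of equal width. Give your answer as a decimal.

Δt = (3.5 − (-1.5))/4 = 1.25.
Right endpoints: -0.25, 1, 2.25, 3.5.
f(-0.25) = -5.109375, f(1) = 2, f(2.25) = 5.984375, f(3.5) = -4.875.
Sum = Δt · [f(-0.25) + f(1) + f(2.25) + f(3.5)].
Sum = -2.5.

-2.5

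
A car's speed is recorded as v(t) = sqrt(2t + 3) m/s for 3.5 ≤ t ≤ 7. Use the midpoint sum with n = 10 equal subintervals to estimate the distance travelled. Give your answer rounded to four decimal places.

12.8237

Δt = (7 − 3.5)/10 = 0.35.
Midpoints: 3.675, 4.025, 4.375, 4.725, 5.075, 5.425, 5.775, 6.125, 6.475, 6.825.
v(3.675) ≈ 3.2171, v(4.025) ≈ 3.3242, v(4.375) ≈ 3.4278, v(4.725) ≈ 3.5285, v(5.075) ≈ 3.6263, v(5.425) ≈ 3.7216, v(5.775) ≈ 3.8144, v(6.125) ≈ 3.9051, v(6.475) ≈ 3.9937, v(6.825) ≈ 4.0804.
Sum = Δt · [v(3.675) + v(4.025) + v(4.375) + ...].
Sum ≈ 12.8237.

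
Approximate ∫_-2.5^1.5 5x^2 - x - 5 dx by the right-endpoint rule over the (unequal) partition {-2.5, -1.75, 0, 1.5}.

7.421875

Subinterval widths: 0.75, 1.75, 1.5.
Right endpoints: -1.75, 0, 1.5.
f(-1.75) = 12.0625, f(0) = -5, f(1.5) = 4.75.
Sum = Σ Δx_i · f(x_i).
Sum = 7.421875.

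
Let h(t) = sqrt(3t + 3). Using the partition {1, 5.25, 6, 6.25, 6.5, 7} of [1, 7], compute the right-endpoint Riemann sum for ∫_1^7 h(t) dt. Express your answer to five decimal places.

Subinterval widths: 4.25, 0.75, 0.25, 0.25, 0.5.
Right endpoints: 5.25, 6, 6.25, 6.5, 7.
h(5.25) ≈ 4.33013, h(6) ≈ 4.58258, h(6.25) ≈ 4.66369, h(6.5) ≈ 4.74342, h(7) ≈ 4.89898.
Sum = Σ Δt_i · h(t_i).
Sum ≈ 26.64124.

26.64124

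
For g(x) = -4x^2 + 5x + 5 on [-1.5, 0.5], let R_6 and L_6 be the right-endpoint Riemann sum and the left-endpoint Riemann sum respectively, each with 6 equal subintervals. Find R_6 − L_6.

R_6 ≈ 3.18518519.
L_6 ≈ -2.81481481.
R_6 − L_6 = 6.

6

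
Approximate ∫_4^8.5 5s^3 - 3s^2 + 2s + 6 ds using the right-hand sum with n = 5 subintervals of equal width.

6959.2275

Δs = (8.5 − 4)/5 = 0.9.
Right endpoints: 4.9, 5.8, 6.7, 7.6, 8.5.
f(4.9) = 532.015, f(5.8) = 892.24, f(6.7) = 1388.545, f(7.6) = 2042.8, f(8.5) = 2876.875.
Sum = Δs · [f(4.9) + f(5.8) + f(6.7) + f(7.6) + f(8.5)].
Sum = 6959.2275.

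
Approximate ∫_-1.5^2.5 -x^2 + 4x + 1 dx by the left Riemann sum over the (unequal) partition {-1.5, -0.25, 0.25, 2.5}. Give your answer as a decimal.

Subinterval widths: 1.25, 0.5, 2.25.
Left endpoints: -1.5, -0.25, 0.25.
f(-1.5) = -7.25, f(-0.25) = -0.0625, f(0.25) = 1.9375.
Sum = Σ Δx_i · f(x_i).
Sum = -4.734375.

-4.734375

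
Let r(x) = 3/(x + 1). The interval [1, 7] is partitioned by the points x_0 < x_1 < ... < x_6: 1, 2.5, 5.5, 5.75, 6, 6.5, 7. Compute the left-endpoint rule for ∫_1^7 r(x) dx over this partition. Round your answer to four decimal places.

5.4622

Subinterval widths: 1.5, 3, 0.25, 0.25, 0.5, 0.5.
Left endpoints: 1, 2.5, 5.5, 5.75, 6, 6.5.
r(1) = 1.5, r(2.5) = 6/7, r(5.5) = 6/13, r(5.75) = 4/9, r(6) = 3/7, r(6.5) = 0.4.
Sum = Σ Δx_i · r(x_i).
Sum ≈ 5.4622.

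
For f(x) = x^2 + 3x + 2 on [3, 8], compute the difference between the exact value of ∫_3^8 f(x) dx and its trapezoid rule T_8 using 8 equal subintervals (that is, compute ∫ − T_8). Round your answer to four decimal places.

Exact integral: ∫_3^8 f(x) dx ≈ 254.166667.
T_8 = 254.4921875.
Error ≈ 254.166667 − 254.4921875 ≈ -0.3255.

-0.3255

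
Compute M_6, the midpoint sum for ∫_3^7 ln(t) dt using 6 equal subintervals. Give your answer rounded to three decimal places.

Δt = (7 − 3)/6 = 2/3.
Midpoints: 10/3, 4, 14/3, 16/3, 6, 20/3.
f(10/3) ≈ 1.204, f(4) ≈ 1.386, f(14/3) ≈ 1.540, f(16/3) ≈ 1.674, f(6) ≈ 1.792, f(20/3) ≈ 1.897.
Sum = Δt · [f(10/3) + f(4) + f(14/3) + ...].
Sum ≈ 6.329.

6.329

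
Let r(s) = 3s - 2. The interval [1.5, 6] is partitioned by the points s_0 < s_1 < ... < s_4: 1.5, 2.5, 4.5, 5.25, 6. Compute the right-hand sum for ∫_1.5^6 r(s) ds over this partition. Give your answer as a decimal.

50.8125

Subinterval widths: 1, 2, 0.75, 0.75.
Right endpoints: 2.5, 4.5, 5.25, 6.
r(2.5) = 5.5, r(4.5) = 11.5, r(5.25) = 13.75, r(6) = 16.
Sum = Σ Δs_i · r(s_i).
Sum = 50.8125.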